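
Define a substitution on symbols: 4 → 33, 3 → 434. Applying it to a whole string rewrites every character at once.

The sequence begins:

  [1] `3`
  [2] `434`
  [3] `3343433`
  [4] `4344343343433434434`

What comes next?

Replace each of the 19 characters of 4344343343433434434 in place — 33 434 33 33 434 33 434 434 33 434 33 434 434 33 434 33 33 434 33 — and concatenate.

33434333343433434434334343343443433434333343433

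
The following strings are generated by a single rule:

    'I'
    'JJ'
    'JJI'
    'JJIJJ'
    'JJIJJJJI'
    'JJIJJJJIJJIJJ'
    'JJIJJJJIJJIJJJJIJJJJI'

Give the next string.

This is a Fibonacci-style word recurrence s(k) = s(k−1)·s(k−2): e.g. JJ·I = JJI.
So term 8 is JJIJJJJIJJIJJJJIJJJJI·JJIJJJJIJJIJJ.

JJIJJJJIJJIJJJJIJJJJIJJIJJJJIJJIJJ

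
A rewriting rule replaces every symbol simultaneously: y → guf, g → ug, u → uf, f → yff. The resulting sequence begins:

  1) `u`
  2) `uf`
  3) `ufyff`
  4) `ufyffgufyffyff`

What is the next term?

ufyffgufyffyffugufyffgufyffyffgufyffyff

Applying the rule to each of the 14 symbols of ufyffgufyffyff gives the pieces uf yff guf yff yff ug uf yff guf yff yff guf yff yff, which concatenate to the answer.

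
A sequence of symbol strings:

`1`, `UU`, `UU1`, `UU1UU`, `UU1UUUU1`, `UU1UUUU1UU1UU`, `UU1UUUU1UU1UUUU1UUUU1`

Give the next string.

Each term (from the third on) is the previous term followed by the one before it: term 3 = UU·1 = UU1.
The next term joins UU1UUUU1UU1UUUU1UUUU1 and UU1UUUU1UU1UU.

UU1UUUU1UU1UUUU1UUUU1UU1UUUU1UU1UU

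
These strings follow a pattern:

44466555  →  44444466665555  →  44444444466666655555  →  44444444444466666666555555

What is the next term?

The n-th term is 3n 4's then 2n 6's then n+2 5's (n = 1, 2, …).
For the next term, n = 5, so the run lengths are 15, 10, 7.

44444444444444466666666665555555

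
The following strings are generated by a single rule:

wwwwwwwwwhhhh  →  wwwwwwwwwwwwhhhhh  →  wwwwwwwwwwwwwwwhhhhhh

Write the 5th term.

wwwwwwwwwwwwwwwwwwwwwhhhhhhhh

Reading off run lengths: w runs 9, 12, 15; h runs 4, 5, 6 — each is linear in n, where the shown terms are n = 3, 4, 5.
At n = 7 the blocks have lengths 21, 8.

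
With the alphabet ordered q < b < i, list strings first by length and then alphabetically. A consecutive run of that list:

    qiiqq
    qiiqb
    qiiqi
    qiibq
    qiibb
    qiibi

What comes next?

qiiiq

Find the rightmost character of qiibi below i, bump it to the next letter, and reset everything to its right to q.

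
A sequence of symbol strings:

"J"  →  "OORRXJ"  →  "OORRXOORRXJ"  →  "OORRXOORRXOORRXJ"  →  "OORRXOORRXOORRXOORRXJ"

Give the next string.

The strings grow by a fixed prefix OORRX each time.
So the next term is OORRX·OORRXOORRXOORRXOORRXJ.

OORRXOORRXOORRXOORRXOORRXJ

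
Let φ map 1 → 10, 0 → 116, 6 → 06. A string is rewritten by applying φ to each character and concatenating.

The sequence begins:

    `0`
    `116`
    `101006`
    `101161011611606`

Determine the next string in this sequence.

Rewriting the 15 symbols of 101161011611606 one by one yields 10 116 10 10 06 10 116 10 10 06 10 10 06 116 06; concatenated:

101161010061011610100610100611606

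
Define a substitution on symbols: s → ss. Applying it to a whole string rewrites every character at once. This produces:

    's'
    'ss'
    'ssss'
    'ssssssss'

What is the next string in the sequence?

ssssssssssssssss

Apply φ to ssssssss symbol by symbol: s→ss, s→ss, s→ss, s→ss, s→ss, s→ss, s→ss, s→ss; joined: ss ss ss ss ss ss ss ss.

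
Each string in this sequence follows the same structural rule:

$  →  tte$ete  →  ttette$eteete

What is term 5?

s(k+1) = tte·s(k)·ete, so each term gains tte as a prefix and ete as a suffix.
From ttette$eteete, 2 further steps: ttette$eteete → ttettette$eteeteete → (answer).

ttettettette$eteeteeteete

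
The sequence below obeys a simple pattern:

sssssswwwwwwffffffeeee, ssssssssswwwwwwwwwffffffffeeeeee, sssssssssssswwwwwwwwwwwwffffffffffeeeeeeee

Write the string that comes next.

ssssssssssssssswwwwwwwwwwwwwwwffffffffffffeeeeeeeeee

Reading off run lengths: s runs 6, 9, 12; w runs 6, 9, 12; f runs 6, 8, 10; e runs 4, 6, 8 — each is linear in n, where the shown terms are n = 2, 3, 4.
At n = 5 the blocks have lengths 15, 15, 12, 10.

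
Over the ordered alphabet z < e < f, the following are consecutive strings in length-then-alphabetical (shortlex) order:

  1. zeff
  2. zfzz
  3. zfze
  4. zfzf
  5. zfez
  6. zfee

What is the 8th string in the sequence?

zffz

Stepping forward 2 times from zfee: zfee → zfef, then the target.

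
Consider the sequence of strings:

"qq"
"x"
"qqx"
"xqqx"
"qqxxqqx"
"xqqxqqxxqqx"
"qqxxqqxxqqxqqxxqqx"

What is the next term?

This is a Fibonacci-style word recurrence s(k) = s(k−2)·s(k−1): e.g. qq·x = qqx.
The next term joins xqqxqqxxqqx and qqxxqqxxqqxqqxxqqx.

xqqxqqxxqqxqqxxqqxxqqxqqxxqqx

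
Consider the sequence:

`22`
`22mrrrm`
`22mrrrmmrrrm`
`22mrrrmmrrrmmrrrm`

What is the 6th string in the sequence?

22mrrrmmrrrmmrrrmmrrrmmrrrm

Each term is the previous one with mrrrm appended.
From 22mrrrmmrrrmmrrrm, 2 further steps: 22mrrrmmrrrmmrrrm → 22mrrrmmrrrmmrrrmmrrrm → (answer).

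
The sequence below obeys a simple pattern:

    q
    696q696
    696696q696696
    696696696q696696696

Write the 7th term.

696696696696696696q696696696696696696

Each term wraps the previous one in 696 on the left and 696 on the right.
From 696696696q696696696, 3 further steps: 696696696q696696696 → 696696696696q696696696696 → 696696696696696q696696696696696 → (answer).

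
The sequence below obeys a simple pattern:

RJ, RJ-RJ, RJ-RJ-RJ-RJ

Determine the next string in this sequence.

Every step duplicates the string with '-' between the halves.
One more doubling of RJ-RJ-RJ-RJ gives the answer.

RJ-RJ-RJ-RJ-RJ-RJ-RJ-RJ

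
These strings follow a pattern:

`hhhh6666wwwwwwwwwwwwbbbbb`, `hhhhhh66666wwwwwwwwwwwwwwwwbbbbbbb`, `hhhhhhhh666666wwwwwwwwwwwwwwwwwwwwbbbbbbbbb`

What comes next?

Each string has the form h^{2n-2} 6^{n+1} w^{4n} b^{2n-1}, where the shown terms are n = 3, 4, 5.
Setting n = 6 gives 10, 7, 24, 11 characters in each block.

hhhhhhhhhh6666666wwwwwwwwwwwwwwwwwwwwwwwwbbbbbbbbbbb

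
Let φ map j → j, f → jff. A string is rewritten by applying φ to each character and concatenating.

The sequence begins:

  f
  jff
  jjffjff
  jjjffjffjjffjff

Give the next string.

Rewriting the 15 symbols of jjjffjffjjffjff one by one yields j j j jff jff j jff jff j j jff jff j jff jff; concatenated:

jjjjffjffjjffjffjjjffjffjjffjff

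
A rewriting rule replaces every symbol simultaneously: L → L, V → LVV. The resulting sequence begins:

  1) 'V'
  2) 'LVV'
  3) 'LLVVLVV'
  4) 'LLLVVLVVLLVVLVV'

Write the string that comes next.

LLLLVVLVVLLVVLVVLLLVVLVVLLVVLVV

Applying the rule to each of the 15 symbols of LLLVVLVVLLVVLVV gives the pieces L L L LVV LVV L LVV LVV L L LVV LVV L LVV LVV, which concatenate to the answer.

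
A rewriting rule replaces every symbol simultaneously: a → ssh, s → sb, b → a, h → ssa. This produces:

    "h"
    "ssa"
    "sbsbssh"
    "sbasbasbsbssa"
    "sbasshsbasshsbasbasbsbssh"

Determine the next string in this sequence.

sbasshsbsbssasbasshsbsbssasbasshsbasshsbasbasbsbssa

Applying the rule to each of the 25 symbols of sbasshsbasshsbasbasbsbssh gives the pieces sb a ssh sb sb ssa sb a ssh sb sb ssa sb a ssh sb a ssh sb a sb a sb sb ssa, which concatenate to the answer.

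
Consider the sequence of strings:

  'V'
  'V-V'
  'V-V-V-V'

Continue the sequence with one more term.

V-V-V-V-V-V-V-V

Every step duplicates the string with '-' between the halves.
So the next term is two copies of V-V-V-V with '-' between the halves.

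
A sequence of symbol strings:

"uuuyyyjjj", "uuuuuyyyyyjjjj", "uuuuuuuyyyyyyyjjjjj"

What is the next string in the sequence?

Each string has the form u^{2n+1} y^{2n+1} j^{n+2} (n = 1, 2, …).
For the next term, n = 4, so the run lengths are 9, 9, 6.

uuuuuuuuuyyyyyyyyyjjjjjj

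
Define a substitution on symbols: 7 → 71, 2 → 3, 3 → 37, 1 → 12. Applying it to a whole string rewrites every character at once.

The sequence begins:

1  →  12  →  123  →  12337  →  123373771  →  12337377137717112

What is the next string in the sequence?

Applying the rule to each of the 17 symbols of 12337377137717112 gives the pieces 12 3 37 37 71 37 71 71 12 37 71 71 12 71 12 12 3, which concatenate to the answer.

12337377137717112377171127112123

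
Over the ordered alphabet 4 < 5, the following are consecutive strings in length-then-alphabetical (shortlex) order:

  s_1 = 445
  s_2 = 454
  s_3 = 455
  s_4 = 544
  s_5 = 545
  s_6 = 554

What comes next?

The successor of 554 increments the rightmost position that isn't already 5 and resets every position after it to 4.

555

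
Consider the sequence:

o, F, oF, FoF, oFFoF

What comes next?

FoFoFFoF

Each term (from the third on) is the two preceding terms concatenated in order: term 3 = o·F = oF.
The next term joins FoF and oFFoF.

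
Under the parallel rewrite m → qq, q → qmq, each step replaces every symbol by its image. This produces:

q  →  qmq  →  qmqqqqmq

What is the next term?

Rewriting each symbol of qmqqqqmq: q→qmq, m→qq, q→qmq, q→qmq, q→qmq, q→qmq, m→qq, q→qmq, which concatenates to qmq qq qmq qmq qmq qmq qq qmq.

qmqqqqmqqmqqmqqmqqqqmq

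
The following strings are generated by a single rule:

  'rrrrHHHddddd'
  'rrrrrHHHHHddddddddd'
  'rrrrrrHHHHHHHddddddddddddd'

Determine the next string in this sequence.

rrrrrrrHHHHHHHHHddddddddddddddddd

Term n consists of n+3 r's, followed by 2n+1 H's, followed by 4n+1 d's (n = 1, 2, …).
At n = 4 the blocks have lengths 7, 9, 17.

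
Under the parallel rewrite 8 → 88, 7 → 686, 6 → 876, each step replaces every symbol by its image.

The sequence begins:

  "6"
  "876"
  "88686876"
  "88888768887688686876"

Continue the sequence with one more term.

Rewriting the 20 symbols of 88888768887688686876 one by one yields 88 88 88 88 88 686 876 88 88 88 686 876 88 88 876 88 876 88 686 876; concatenated:

888888888868687688888868687688888768887688686876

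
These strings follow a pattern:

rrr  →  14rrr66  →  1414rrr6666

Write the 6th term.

s(k+1) = 14·s(k)·66, so each term gains 14 as a prefix and 66 as a suffix.
From 1414rrr6666, 3 further steps: 1414rrr6666 → 141414rrr666666 → 14141414rrr66666666 → (answer).

1414141414rrr6666666666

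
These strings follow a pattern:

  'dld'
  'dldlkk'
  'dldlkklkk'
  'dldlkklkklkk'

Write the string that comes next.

The strings grow by a fixed suffix lkk each time.
Applying this once more to dldlkklkklkk:

dldlkklkklkklkk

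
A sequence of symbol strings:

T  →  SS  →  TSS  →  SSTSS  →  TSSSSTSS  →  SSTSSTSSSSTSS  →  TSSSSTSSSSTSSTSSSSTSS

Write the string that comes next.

From term 3 onward, concatenate the second-to-last term with the last: T·SS = TSS, SS·TSS = SSTSS, …
Continuing: SSTSSTSSSSTSS · TSSSSTSSSSTSSTSSSSTSS gives term 8.

SSTSSTSSSSTSSTSSSSTSSSSTSSTSSSSTSS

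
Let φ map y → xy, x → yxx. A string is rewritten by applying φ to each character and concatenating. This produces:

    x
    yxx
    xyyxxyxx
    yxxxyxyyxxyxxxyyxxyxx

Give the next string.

φ(yxxxyxyyxxyxxxyyxxyxx) expands symbol-by-symbol to xy yxx yxx yxx xy yxx xy xy yxx yxx xy yxx yxx yxx xy xy yxx yxx xy yxx yxx; joining the 21 pieces gives the next term.

xyyxxyxxyxxxyyxxxyxyyxxyxxxyyxxyxxyxxxyxyyxxyxxxyyxxyxx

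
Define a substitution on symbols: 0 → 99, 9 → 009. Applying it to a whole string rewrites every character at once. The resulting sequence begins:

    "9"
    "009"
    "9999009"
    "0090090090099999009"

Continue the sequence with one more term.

Rewriting the 19 symbols of 0090090090099999009 one by one yields 99 99 009 99 99 009 99 99 009 99 99 009 009 009 009 009 99 99 009; concatenated:

99990099999009999900999990090090090090099999009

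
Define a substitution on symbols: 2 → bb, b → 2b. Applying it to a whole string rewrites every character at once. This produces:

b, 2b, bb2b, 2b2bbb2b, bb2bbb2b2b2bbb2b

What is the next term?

Rewriting the 16 symbols of bb2bbb2b2b2bbb2b one by one yields 2b 2b bb 2b 2b 2b bb 2b bb 2b bb 2b 2b 2b bb 2b; concatenated:

2b2bbb2b2b2bbb2bbb2bbb2b2b2bbb2b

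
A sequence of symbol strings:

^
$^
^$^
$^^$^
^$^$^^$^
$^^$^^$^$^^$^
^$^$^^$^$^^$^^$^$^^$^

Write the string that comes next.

$^^$^^$^$^^$^^$^$^^$^$^^$^^$^$^^$^

This is a Fibonacci-style word recurrence s(k) = s(k−2)·s(k−1): e.g. ^·$^ = ^$^.
The next term joins $^^$^^$^$^^$^ and ^$^$^^$^$^^$^^$^$^^$^.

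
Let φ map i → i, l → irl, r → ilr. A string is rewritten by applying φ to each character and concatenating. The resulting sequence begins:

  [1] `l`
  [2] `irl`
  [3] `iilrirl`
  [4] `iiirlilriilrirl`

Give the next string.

Replace each of the 15 characters of iiirlilriilrirl in place — i i i ilr irl i irl ilr i i irl ilr i ilr irl — and concatenate.

iiiilrirliirlilriiirlilriilrirl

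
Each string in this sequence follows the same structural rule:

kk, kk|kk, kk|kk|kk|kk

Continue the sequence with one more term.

Every step duplicates the string with '|' between the halves.
Doubling kk|kk|kk|kk with '|' between the halves:

kk|kk|kk|kk|kk|kk|kk|kk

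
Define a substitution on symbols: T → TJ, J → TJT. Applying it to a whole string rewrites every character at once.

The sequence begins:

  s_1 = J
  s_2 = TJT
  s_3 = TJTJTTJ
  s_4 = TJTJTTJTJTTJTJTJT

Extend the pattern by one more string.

TJTJTTJTJTTJTJTJTTJTJTTJTJTJTTJTJTTJTJTTJ

φ(TJTJTTJTJTTJTJTJT) expands symbol-by-symbol to TJ TJT TJ TJT TJ TJ TJT TJ TJT TJ TJ TJT TJ TJT TJ TJT TJ; joining the 17 pieces gives the next term.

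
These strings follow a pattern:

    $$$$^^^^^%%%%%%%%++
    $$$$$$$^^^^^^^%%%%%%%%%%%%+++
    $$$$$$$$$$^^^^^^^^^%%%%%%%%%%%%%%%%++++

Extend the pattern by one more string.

Each string has the form $^{3n-2} ^^{2n+1} %^{4n} +^{n}, where the shown terms are n = 2, 3, 4.
For the next term, n = 5, so the run lengths are 13, 11, 20, 5.

$$$$$$$$$$$$$^^^^^^^^^^^%%%%%%%%%%%%%%%%%%%%+++++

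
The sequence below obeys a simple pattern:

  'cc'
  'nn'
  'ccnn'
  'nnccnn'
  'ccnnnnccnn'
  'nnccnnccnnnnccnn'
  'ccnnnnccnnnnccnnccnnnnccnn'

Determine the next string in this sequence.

From term 3 onward, concatenate the second-to-last term with the last: cc·nn = ccnn, nn·ccnn = nnccnn, …
So term 8 is nnccnnccnnnnccnn·ccnnnnccnnnnccnnccnnnnccnn.

nnccnnccnnnnccnnccnnnnccnnnnccnnccnnnnccnn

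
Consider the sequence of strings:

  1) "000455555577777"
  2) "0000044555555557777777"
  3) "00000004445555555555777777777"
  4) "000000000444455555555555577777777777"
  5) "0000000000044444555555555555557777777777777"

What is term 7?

000000000000000444444455555555555555555577777777777777777

Term n consists of 2n-1 0's, followed by n-1 4's, followed by 2n+2 5's, followed by 2n+1 7's, where the shown terms are n = 2, 3, 4, 5, 6.
Setting n = 8 gives 15, 7, 18, 17 characters in each block.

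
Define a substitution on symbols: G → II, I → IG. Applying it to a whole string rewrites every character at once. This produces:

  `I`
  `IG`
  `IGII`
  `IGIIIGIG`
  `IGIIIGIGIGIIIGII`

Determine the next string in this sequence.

IGIIIGIGIGIIIGIIIGIIIGIGIGIIIGIG

φ(IGIIIGIGIGIIIGII) expands symbol-by-symbol to IG II IG IG IG II IG II IG II IG IG IG II IG IG; joining the 16 pieces gives the next term.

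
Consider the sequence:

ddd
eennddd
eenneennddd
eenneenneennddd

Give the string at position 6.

The strings grow by a fixed prefix eenn each time.
From eenneenneennddd, 2 further steps: eenneenneennddd → eenneenneenneennddd → (answer).

eenneenneenneenneennddd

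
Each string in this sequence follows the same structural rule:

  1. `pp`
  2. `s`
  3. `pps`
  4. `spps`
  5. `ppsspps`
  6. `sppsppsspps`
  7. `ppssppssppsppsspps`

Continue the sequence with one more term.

From term 3 onward, concatenate the second-to-last term with the last: pp·s = pps, s·pps = spps, …
Continuing: sppsppsspps · ppssppssppsppsspps gives term 8.

sppsppssppsppssppssppsppsspps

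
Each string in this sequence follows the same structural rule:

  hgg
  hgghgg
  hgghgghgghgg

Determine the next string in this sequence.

hgghgghgghgghgghgghgghgg

Every step duplicates the string.
One more doubling of hgghgghgghgg gives the answer.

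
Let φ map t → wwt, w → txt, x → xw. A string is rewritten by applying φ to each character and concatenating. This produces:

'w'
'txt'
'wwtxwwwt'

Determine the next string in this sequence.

Rewriting each symbol of wwtxwwwt: w→txt, w→txt, t→wwt, x→xw, w→txt, w→txt, w→txt, t→wwt, which concatenates to txt txt wwt xw txt txt txt wwt.

txttxtwwtxwtxttxttxtwwt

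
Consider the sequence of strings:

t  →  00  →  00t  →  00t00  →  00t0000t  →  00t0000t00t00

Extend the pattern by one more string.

Each term (from the third on) is the previous term followed by the one before it: term 3 = 00·t = 00t.
Continuing: 00t0000t00t00 · 00t0000t gives term 7.

00t0000t00t0000t0000t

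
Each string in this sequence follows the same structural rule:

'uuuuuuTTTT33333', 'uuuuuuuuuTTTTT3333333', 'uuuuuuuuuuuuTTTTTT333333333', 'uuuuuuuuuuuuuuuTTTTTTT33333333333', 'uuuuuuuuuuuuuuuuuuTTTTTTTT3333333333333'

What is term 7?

uuuuuuuuuuuuuuuuuuuuuuuuTTTTTTTTTT33333333333333333

Reading off run lengths: u runs 6, 9, 12, 15, 18; T runs 4, 5, 6, 7, 8; 3 runs 5, 7, 9, 11, 13 — each is linear in n, where the shown terms are n = 2, 3, 4, 5, 6.
Setting n = 8 gives 24, 10, 17 characters in each block.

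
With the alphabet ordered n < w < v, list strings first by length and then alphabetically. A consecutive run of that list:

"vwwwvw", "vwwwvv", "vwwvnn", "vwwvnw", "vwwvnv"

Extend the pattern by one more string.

vwwvwn

Treat vwwvnv as a base-3 numeral over the given alphabet and add one, carrying through any trailing v's.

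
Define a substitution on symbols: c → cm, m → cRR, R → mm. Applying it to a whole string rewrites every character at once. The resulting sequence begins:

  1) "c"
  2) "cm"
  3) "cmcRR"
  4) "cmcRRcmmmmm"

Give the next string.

cmcRRcmmmmmcmcRRcRRcRRcRRcRR

Expanding cmcRRcmmmmm: c→cm, m→cRR, c→cm, R→mm, R→mm, c→cm, m→cRR, m→cRR, m→cRR, m→cRR, m→cRR. Concatenated: cm cRR cm mm mm cm cRR cRR cRR cRR cRR.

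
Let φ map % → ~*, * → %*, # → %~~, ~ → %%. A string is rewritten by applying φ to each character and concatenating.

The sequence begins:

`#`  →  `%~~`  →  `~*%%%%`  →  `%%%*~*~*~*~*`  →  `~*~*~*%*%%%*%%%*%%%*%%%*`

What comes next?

%%%*%%%*%%%*~*%*~*~*~*%*~*~*~*%*~*~*~*%*~*~*~*%*

Replace each of the 24 characters of ~*~*~*%*%%%*%%%*%%%*%%%* in place — %% %* %% %* %% %* ~* %* ~* ~* ~* %* ~* ~* ~* %* ~* ~* ~* %* ~* ~* ~* %* — and concatenate.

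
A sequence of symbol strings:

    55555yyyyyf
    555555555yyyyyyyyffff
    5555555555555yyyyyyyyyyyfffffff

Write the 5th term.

Reading off run lengths: 5 runs 5, 9, 13; y runs 5, 8, 11; f runs 1, 4, 7 — each is linear in n (n = 1, 2, …).
At n = 5 the blocks have lengths 21, 17, 13.

555555555555555555555yyyyyyyyyyyyyyyyyfffffffffffff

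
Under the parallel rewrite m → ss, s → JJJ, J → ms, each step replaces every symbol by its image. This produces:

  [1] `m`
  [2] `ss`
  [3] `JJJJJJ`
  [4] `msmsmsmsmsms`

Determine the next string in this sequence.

Expanding msmsmsmsmsms: m→ss, s→JJJ, m→ss, s→JJJ, m→ss, s→JJJ, m→ss, s→JJJ, m→ss, s→JJJ, m→ss, s→JJJ. Concatenated: ss JJJ ss JJJ ss JJJ ss JJJ ss JJJ ss JJJ.

ssJJJssJJJssJJJssJJJssJJJssJJJ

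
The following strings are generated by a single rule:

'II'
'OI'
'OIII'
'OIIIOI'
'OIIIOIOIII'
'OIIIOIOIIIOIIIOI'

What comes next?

This is a Fibonacci-style word recurrence s(k) = s(k−1)·s(k−2): e.g. OI·II = OIII.
So term 7 is OIIIOIOIIIOIIIOI·OIIIOIOIII.

OIIIOIOIIIOIIIOIOIIIOIOIII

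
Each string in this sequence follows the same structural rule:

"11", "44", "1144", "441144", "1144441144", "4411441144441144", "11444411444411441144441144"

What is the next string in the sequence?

441144114444114411444411444411441144441144

Each term (from the third on) is the two preceding terms concatenated in order: term 3 = 11·44 = 1144.
So term 8 is 4411441144441144·11444411444411441144441144.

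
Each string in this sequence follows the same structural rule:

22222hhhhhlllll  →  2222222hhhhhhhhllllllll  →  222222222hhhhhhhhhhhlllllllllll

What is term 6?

Each string has the form 2^{2n+3} h^{3n+2} l^{3n+2} (n = 1, 2, …).
Setting n = 6 gives 15, 20, 20 characters in each block.

222222222222222hhhhhhhhhhhhhhhhhhhhllllllllllllllllllll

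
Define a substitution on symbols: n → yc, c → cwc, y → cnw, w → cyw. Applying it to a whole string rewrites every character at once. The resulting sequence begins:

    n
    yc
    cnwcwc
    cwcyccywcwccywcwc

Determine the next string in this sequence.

Replace each of the 17 characters of cwcyccywcwccywcwc in place — cwc cyw cwc cnw cwc cwc cnw cyw cwc cyw cwc cwc cnw cyw cwc cyw cwc — and concatenate.

cwccywcwccnwcwccwccnwcywcwccywcwccwccnwcywcwccywcwc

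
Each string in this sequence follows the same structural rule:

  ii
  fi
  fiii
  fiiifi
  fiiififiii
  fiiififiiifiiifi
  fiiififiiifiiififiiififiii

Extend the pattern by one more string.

fiiififiiifiiififiiififiiifiiififiiifiiifi

From term 3 onward, concatenate the last term with the second-to-last: fi·ii = fiii, fiii·fi = fiiifi, …
The next term joins fiiififiiifiiififiiififiii and fiiififiiifiiifi.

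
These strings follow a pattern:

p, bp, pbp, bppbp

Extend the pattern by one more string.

From term 3 onward, concatenate the second-to-last term with the last: p·bp = pbp, bp·pbp = bppbp, …
So term 5 is pbp·bppbp.

pbpbppbp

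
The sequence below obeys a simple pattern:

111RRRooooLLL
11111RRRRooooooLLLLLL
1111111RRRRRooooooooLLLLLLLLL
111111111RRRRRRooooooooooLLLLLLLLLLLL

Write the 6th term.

1111111111111RRRRRRRRooooooooooooooLLLLLLLLLLLLLLLLLL

Term n consists of 2n+1 1's, followed by n+2 R's, followed by 2n+2 o's, followed by 3n L's (n = 1, 2, …).
At n = 6 the blocks have lengths 13, 8, 14, 18.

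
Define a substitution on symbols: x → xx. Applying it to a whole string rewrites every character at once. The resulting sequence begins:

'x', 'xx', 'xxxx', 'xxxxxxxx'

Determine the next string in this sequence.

xxxxxxxxxxxxxxxx

Expanding xxxxxxxx: x→xx, x→xx, x→xx, x→xx, x→xx, x→xx, x→xx, x→xx. Concatenated: xx xx xx xx xx xx xx xx.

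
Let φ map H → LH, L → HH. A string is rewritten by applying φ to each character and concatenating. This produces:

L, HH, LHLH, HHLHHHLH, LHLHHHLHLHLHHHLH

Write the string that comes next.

HHLHHHLHLHLHHHLHHHLHHHLHLHLHHHLH

φ(LHLHHHLHLHLHHHLH) expands symbol-by-symbol to HH LH HH LH LH LH HH LH HH LH HH LH LH LH HH LH; joining the 16 pieces gives the next term.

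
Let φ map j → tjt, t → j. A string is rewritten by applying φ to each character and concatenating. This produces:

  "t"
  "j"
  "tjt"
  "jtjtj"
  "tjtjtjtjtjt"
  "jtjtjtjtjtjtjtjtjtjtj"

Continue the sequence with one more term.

Rewriting the 21 symbols of jtjtjtjtjtjtjtjtjtjtj one by one yields tjt j tjt j tjt j tjt j tjt j tjt j tjt j tjt j tjt j tjt j tjt; concatenated:

tjtjtjtjtjtjtjtjtjtjtjtjtjtjtjtjtjtjtjtjtjt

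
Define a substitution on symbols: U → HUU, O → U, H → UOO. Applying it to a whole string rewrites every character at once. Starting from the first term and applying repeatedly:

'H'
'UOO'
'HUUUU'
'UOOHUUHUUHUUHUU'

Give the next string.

Rewriting the 15 symbols of UOOHUUHUUHUUHUU one by one yields HUU U U UOO HUU HUU UOO HUU HUU UOO HUU HUU UOO HUU HUU; concatenated:

HUUUUUOOHUUHUUUOOHUUHUUUOOHUUHUUUOOHUUHUU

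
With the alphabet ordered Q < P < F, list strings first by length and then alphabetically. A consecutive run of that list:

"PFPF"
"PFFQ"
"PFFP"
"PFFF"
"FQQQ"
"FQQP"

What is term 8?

Stepping forward 2 times from FQQP: FQQP → FQQF, then the target.

FQPQ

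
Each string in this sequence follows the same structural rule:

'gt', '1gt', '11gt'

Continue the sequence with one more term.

111gt

The strings grow by a fixed prefix 1 each time.
So the next term is 1·11gt.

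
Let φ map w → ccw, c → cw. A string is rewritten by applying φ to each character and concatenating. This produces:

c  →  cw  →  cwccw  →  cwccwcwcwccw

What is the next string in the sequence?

Apply φ to cwccwcwcwccw symbol by symbol: c→cw, w→ccw, c→cw, c→cw, w→ccw, c→cw, w→ccw, c→cw, w→ccw, c→cw, c→cw, w→ccw; joined: cw ccw cw cw ccw cw ccw cw ccw cw cw ccw.

cwccwcwcwccwcwccwcwccwcwcwccw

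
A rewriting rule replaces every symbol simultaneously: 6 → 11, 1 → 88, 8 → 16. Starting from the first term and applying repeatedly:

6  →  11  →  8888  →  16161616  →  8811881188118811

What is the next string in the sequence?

φ(8811881188118811) expands symbol-by-symbol to 16 16 88 88 16 16 88 88 16 16 88 88 16 16 88 88; joining the 16 pieces gives the next term.

16168888161688881616888816168888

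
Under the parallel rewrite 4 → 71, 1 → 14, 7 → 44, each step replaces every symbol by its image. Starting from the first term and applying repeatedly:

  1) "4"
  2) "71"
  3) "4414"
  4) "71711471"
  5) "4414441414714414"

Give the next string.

Rewriting the 16 symbols of 4414441414714414 one by one yields 71 71 14 71 71 71 14 71 14 71 44 14 71 71 14 71; concatenated:

71711471717114711471441471711471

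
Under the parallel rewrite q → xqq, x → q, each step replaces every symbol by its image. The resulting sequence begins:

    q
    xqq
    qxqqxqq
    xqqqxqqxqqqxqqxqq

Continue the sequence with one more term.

Replace each of the 17 characters of xqqqxqqxqqqxqqxqq in place — q xqq xqq xqq q xqq xqq q xqq xqq xqq q xqq xqq q xqq xqq — and concatenate.

qxqqxqqxqqqxqqxqqqxqqxqqxqqqxqqxqqqxqqxqq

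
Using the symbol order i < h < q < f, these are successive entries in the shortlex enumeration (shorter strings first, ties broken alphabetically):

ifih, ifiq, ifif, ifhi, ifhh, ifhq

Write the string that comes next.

The successor of ifhq increments the rightmost position that isn't already f and resets every position after it to i.

ifhf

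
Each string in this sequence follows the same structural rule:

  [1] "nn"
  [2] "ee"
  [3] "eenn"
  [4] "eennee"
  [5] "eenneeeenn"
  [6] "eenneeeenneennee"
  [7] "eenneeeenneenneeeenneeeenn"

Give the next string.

From term 3 onward, concatenate the last term with the second-to-last: ee·nn = eenn, eenn·ee = eennee, …
The next term joins eenneeeenneenneeeenneeeenn and eenneeeenneennee.

eenneeeenneenneeeenneeeenneenneeeenneennee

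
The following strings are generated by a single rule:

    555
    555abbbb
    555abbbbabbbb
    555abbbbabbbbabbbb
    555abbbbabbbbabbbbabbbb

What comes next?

Every step adds abbbb to the end: s(k+1) = s(k)·abbbb.
So the next term is 555abbbbabbbbabbbbabbbb·abbbb.

555abbbbabbbbabbbbabbbbabbbb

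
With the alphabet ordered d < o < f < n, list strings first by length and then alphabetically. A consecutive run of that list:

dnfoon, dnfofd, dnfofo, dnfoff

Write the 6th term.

Advancing 2 positions from dnfoff through dnfoff → dnfofn reaches term 6.

dnfond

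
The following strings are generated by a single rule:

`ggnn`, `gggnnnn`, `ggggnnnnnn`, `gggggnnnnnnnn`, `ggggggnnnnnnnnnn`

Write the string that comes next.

Each string has the form g^{n+1} n^{2n} (n = 1, 2, …).
For the next term, n = 6, so the run lengths are 7, 12.

gggggggnnnnnnnnnnnn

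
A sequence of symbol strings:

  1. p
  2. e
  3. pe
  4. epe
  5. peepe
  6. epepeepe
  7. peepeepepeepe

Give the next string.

epepeepepeepeepepeepe

Each term (from the third on) is the two preceding terms concatenated in order: term 3 = p·e = pe.
So term 8 is epepeepe·peepeepepeepe.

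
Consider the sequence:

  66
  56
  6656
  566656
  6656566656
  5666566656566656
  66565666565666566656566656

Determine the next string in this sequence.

566656665656665666565666565666566656566656

Each term (from the third on) is the two preceding terms concatenated in order: term 3 = 66·56 = 6656.
Continuing: 5666566656566656 · 66565666565666566656566656 gives term 8.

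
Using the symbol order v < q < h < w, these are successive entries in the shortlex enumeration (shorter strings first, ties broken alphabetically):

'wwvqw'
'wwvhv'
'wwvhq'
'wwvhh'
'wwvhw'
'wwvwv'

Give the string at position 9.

Advancing 3 positions from wwvwv through wwvwv → wwvwq → wwvwh reaches term 9.

wwvww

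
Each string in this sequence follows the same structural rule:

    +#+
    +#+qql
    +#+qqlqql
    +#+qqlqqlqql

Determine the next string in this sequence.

+#+qqlqqlqqlqql

Each term is the previous one with qql appended.
So the next term is +#+qqlqqlqql·qql.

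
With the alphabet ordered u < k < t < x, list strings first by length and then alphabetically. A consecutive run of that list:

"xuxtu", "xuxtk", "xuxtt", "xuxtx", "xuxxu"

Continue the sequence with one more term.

Treat xuxxu as a base-4 numeral over the given alphabet and add one, carrying through any trailing x's.

xuxxk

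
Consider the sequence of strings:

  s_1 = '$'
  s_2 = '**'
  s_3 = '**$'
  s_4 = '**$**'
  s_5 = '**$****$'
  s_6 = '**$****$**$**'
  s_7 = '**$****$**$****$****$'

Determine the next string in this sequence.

Each term (from the third on) is the previous term followed by the one before it: term 3 = **·$ = **$.
So term 8 is **$****$**$****$****$·**$****$**$**.

**$****$**$****$****$**$****$**$**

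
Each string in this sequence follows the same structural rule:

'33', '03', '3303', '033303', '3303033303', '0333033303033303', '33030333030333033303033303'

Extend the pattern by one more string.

Each term (from the third on) is the two preceding terms concatenated in order: term 3 = 33·03 = 3303.
So term 8 is 0333033303033303·33030333030333033303033303.

033303330303330333030333030333033303033303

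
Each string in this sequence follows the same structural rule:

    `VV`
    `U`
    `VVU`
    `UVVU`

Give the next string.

This is a Fibonacci-style word recurrence s(k) = s(k−2)·s(k−1): e.g. VV·U = VVU.
The next term joins VVU and UVVU.

VVUUVVU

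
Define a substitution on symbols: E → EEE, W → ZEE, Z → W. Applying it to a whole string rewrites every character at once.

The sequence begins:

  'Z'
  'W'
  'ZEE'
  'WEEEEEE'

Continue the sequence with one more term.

ZEEEEEEEEEEEEEEEEEEEE

Rewriting each symbol of WEEEEEE: W→ZEE, E→EEE, E→EEE, E→EEE, E→EEE, E→EEE, E→EEE, which concatenates to ZEE EEE EEE EEE EEE EEE EEE.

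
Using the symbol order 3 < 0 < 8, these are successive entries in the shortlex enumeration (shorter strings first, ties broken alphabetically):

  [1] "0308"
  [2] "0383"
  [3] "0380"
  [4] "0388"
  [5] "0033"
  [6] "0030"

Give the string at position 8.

Stepping forward 2 times from 0030: 0030 → 0038, then the target.

0003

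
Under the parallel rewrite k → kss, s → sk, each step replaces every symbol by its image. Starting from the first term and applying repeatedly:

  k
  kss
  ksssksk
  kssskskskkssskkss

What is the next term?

Applying the rule to each of the 17 symbols of kssskskskkssskkss gives the pieces kss sk sk sk kss sk kss sk kss kss sk sk sk kss kss sk sk, which concatenate to the answer.

kssskskskkssskkssskksskssskskskkssksssksk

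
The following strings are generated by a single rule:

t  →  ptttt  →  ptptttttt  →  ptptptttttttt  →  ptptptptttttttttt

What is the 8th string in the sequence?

ptptptptptptptttttttttttttttt

s(k+1) = pt·s(k)·tt, so each term gains pt as a prefix and tt as a suffix.
From ptptptptttttttttt, 3 further steps: ptptptptttttttttt → ptptptptptttttttttttt → ptptptptptptttttttttttttt → (answer).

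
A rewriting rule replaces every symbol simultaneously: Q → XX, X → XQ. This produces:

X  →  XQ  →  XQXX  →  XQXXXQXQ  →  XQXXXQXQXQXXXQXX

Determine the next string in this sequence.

Replace each of the 16 characters of XQXXXQXQXQXXXQXX in place — XQ XX XQ XQ XQ XX XQ XX XQ XX XQ XQ XQ XX XQ XQ — and concatenate.

XQXXXQXQXQXXXQXXXQXXXQXQXQXXXQXQ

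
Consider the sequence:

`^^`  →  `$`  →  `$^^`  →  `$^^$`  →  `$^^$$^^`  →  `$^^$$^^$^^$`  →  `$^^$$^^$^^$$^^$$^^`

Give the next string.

From term 3 onward, concatenate the last term with the second-to-last: $·^^ = $^^, $^^·$ = $^^$, …
Continuing: $^^$$^^$^^$$^^$$^^ · $^^$$^^$^^$ gives term 8.

$^^$$^^$^^$$^^$$^^$^^$$^^$^^$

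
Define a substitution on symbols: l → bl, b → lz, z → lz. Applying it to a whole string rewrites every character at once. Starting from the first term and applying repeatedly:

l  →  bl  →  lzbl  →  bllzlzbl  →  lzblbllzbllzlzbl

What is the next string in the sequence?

bllzlzbllzblbllzlzblbllzbllzlzbl

Applying the rule to each of the 16 symbols of lzblbllzbllzlzbl gives the pieces bl lz lz bl lz bl bl lz lz bl bl lz bl lz lz bl, which concatenate to the answer.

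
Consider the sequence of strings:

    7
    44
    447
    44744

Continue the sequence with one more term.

44744447

From term 3 onward, concatenate the last term with the second-to-last: 44·7 = 447, 447·44 = 44744, …
So term 5 is 44744·447.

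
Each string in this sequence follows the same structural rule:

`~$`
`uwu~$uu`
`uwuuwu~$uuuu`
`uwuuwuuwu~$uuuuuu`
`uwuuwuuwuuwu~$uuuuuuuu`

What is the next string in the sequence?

uwuuwuuwuuwuuwu~$uuuuuuuuuu

s(k+1) = uwu·s(k)·uu, so each term gains uwu as a prefix and uu as a suffix.
One more step from uwuuwuuwuuwu~$uuuuuuuu gives the answer.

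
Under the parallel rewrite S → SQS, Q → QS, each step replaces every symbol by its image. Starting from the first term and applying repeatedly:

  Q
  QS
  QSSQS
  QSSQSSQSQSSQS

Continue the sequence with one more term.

QSSQSSQSQSSQSSQSQSSQSQSSQSSQSQSSQS

φ(QSSQSSQSQSSQS) expands symbol-by-symbol to QS SQS SQS QS SQS SQS QS SQS QS SQS SQS QS SQS; joining the 13 pieces gives the next term.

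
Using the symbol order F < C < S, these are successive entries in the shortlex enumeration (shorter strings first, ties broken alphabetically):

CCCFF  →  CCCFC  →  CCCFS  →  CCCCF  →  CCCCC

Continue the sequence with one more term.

CCCCS

The successor of CCCCC increments the rightmost position that isn't already S and resets every position after it to F.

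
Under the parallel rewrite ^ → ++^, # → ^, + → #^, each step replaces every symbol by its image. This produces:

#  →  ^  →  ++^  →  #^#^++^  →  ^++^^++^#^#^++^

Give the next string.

Rewriting the 15 symbols of ^++^^++^#^#^++^ one by one yields ++^ #^ #^ ++^ ++^ #^ #^ ++^ ^ ++^ ^ ++^ #^ #^ ++^; concatenated:

++^#^#^++^++^#^#^++^^++^^++^#^#^++^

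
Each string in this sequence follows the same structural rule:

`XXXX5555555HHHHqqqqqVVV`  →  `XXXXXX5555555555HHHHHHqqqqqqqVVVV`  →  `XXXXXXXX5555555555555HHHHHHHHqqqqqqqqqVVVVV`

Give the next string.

Reading off run lengths: X runs 4, 6, 8; 5 runs 7, 10, 13; H runs 4, 6, 8; q runs 5, 7, 9; V runs 3, 4, 5 — each is linear in n, where the shown terms are n = 3, 4, 5.
Setting n = 6 gives 10, 16, 10, 11, 6 characters in each block.

XXXXXXXXXX5555555555555555HHHHHHHHHHqqqqqqqqqqqVVVVVV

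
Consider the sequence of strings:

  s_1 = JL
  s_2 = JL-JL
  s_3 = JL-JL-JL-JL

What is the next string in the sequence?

Each string is two copies of the previous one joined by '-'.
Doubling JL-JL-JL-JL with '-' between the halves:

JL-JL-JL-JL-JL-JL-JL-JL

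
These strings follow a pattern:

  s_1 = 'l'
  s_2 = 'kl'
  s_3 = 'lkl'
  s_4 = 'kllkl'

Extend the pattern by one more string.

From term 3 onward, concatenate the second-to-last term with the last: l·kl = lkl, kl·lkl = kllkl, …
Continuing: lkl · kllkl gives term 5.

lklkllkl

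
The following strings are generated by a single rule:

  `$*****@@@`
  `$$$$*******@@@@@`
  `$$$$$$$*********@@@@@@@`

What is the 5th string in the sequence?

The n-th term is 3n-2 $'s then 2n+3 *'s then 2n+1 @'s (n = 1, 2, …).
Setting n = 5 gives 13, 13, 11 characters in each block.

$$$$$$$$$$$$$*************@@@@@@@@@@@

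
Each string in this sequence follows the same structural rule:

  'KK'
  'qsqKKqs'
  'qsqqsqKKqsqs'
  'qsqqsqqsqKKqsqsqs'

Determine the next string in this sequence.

s(k+1) = qsq·s(k)·qs, so each term gains qsq as a prefix and qs as a suffix.
Applying this once more to qsqqsqqsqKKqsqsqs:

qsqqsqqsqqsqKKqsqsqsqs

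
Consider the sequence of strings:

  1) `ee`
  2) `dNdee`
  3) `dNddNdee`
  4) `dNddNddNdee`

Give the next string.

dNddNddNddNdee

The strings grow by a fixed prefix dNd each time.
One more step from dNddNddNdee gives the answer.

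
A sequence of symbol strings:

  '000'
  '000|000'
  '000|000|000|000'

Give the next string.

000|000|000|000|000|000|000|000

Every step duplicates the string with '|' between the halves.
So the next term is two copies of 000|000|000|000 with '|' between the halves.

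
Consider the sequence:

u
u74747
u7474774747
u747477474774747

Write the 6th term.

The strings grow by a fixed suffix 74747 each time.
From u747477474774747, 2 further steps: u747477474774747 → u74747747477474774747 → (answer).

u7474774747747477474774747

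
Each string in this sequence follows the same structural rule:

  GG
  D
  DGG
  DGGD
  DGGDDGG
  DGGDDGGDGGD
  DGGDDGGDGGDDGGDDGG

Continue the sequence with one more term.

DGGDDGGDGGDDGGDDGGDGGDDGGDGGD

From term 3 onward, concatenate the last term with the second-to-last: D·GG = DGG, DGG·D = DGGD, …
So term 8 is DGGDDGGDGGDDGGDDGG·DGGDDGGDGGD.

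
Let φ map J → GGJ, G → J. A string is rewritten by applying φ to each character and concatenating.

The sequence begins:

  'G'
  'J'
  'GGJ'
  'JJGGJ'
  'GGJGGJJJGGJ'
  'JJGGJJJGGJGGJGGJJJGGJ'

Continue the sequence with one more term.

Applying the rule to each of the 21 symbols of JJGGJJJGGJGGJGGJJJGGJ gives the pieces GGJ GGJ J J GGJ GGJ GGJ J J GGJ J J GGJ J J GGJ GGJ GGJ J J GGJ, which concatenate to the answer.

GGJGGJJJGGJGGJGGJJJGGJJJGGJJJGGJGGJGGJJJGGJ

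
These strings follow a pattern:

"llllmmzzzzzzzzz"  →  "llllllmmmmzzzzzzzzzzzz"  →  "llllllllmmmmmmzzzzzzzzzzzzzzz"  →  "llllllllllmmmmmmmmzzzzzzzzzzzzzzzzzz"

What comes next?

Each string has the form l^{2n} m^{2n-2} z^{3n+3}, where the shown terms are n = 2, 3, 4, 5.
For the next term, n = 6, so the run lengths are 12, 10, 21.

llllllllllllmmmmmmmmmmzzzzzzzzzzzzzzzzzzzzz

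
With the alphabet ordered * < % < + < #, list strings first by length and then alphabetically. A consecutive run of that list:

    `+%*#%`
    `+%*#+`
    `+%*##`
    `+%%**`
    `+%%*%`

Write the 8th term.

+%%%*

Stepping forward 3 times from +%%*%: +%%*% → +%%*+ → +%%*#, then the target.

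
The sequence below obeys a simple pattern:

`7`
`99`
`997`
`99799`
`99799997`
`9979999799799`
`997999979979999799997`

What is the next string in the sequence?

This is a Fibonacci-style word recurrence s(k) = s(k−1)·s(k−2): e.g. 99·7 = 997.
So term 8 is 997999979979999799997·9979999799799.

9979999799799997999979979999799799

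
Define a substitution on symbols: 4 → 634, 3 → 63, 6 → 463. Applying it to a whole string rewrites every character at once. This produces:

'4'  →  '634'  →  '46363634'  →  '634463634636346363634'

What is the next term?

Rewriting the 21 symbols of 634463634636346363634 one by one yields 463 63 634 634 463 63 463 63 634 463 63 463 63 634 463 63 463 63 463 63 634; concatenated:

4636363463446363463636344636346363634463634636346363634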